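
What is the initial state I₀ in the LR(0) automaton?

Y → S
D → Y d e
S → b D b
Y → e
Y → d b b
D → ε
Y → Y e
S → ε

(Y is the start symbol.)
{ [S → . b D b], [S → .], [Y → . S], [Y → . Y e], [Y → . d b b], [Y → . e], [Y' → . Y] }

First, augment the grammar with Y' → Y
I₀ = CLOSURE({ [Y' → . Y] }):
  [Y' → . Y] has the dot before Y: add [Y → . S], [Y → . e], [Y → . d b b], [Y → . Y e]
  [Y → . S] has the dot before S: add [S → . b D b], [S → .]
No further items can be added.

I₀ = { [S → . b D b], [S → .], [Y → . S], [Y → . Y e], [Y → . d b b], [Y → . e], [Y' → . Y] }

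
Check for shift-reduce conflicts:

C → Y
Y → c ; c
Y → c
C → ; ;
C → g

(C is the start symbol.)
Augment with C' → C and build the canonical LR(0) collection (I0 = CLOSURE({[C' → . C]}), then GOTO on every symbol after a dot until no new states appear). It has 9 states:
  I0: { [C → . ; ;], [C → . Y], [C → . g], [C' → . C], [Y → . c ; c], [Y → . c] }  — shift
  I1: { [C → ; . ;] }  — shift
  I2: { [C' → C .] }  — accept
  I3: { [C → Y .] }  — reduce
  I4: { [Y → c . ; c], [Y → c .] }  — shift, reduce
  I5: { [C → g .] }  — reduce
  I6: { [Y → c ; . c] }  — shift
  I7: { [Y → c ; c .] }  — reduce
  I8: { [C → ; ; .] }  — reduce

I4 contains reduce item [Y → c .] and shift item [Y → c . ; c] — shift-reduce conflict.

Answer: Yes — I4: [Y → c .] vs [Y → c . ; c]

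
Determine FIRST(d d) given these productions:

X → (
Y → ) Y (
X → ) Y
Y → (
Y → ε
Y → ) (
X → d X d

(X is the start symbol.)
To compute FIRST(d d), process the symbols left to right:
Symbol d is a terminal. Add 'd' and stop.
FIRST(d d) = { 'd' }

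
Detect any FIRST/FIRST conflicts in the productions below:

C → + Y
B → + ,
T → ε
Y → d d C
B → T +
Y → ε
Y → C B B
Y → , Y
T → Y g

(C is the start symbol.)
A FIRST/FIRST conflict occurs when two productions N → α and N → β for the same non-terminal have FIRST(α) ∩ FIRST(β) ≠ ∅ (with ε ∈ FIRST of a nullable right-hand side, so two nullable alternatives also conflict).

FIRST sets of the non-terminals at (or reachable through a nullable prefix from) the front of some alternative:
  FIRST(T) = { '+', ',', 'd', 'g', ε }
  FIRST(Y) = { '+', ',', 'd', ε }
  FIRST(C) = { '+' }

Productions for B:
  B → + ,: FIRST = { '+' }
  B → T +: FIRST = { '+', ',', 'd', 'g' }
Productions for T:
  T → ε: FIRST = { ε }
  T → Y g: FIRST = { '+', ',', 'd', 'g' }
Productions for Y:
  Y → d d C: FIRST = { 'd' }
  Y → ε: FIRST = { ε }
  Y → C B B: FIRST = { '+' }
  Y → , Y: FIRST = { ',' }
C has only one production, so no FIRST/FIRST conflict is possible there.

Conflict for B: B → + , and B → T +
  Overlap: { '+' }

Answer: Yes. B → '+' ',' / B → T '+' on { '+' }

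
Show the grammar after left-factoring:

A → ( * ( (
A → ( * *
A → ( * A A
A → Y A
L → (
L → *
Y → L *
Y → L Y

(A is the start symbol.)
A → ( * A'
A' → ( (
A' → *
A' → A A
A → Y A
L → (
L → *
Y → L Y'
Y' → *
Y' → Y

Left-factoring transforms A → αβ₁ | αβ₂ into A → αA' and A' → β₁ | β₂
(α is the longest common prefix among the alternatives). Repeat until
no nonterminal has two alternatives with a common prefix.

Round 1: A has alternatives sharing prefix '( *'. Introduce A': A → ( * A'
  Add: A' → ( (
  Add: A' → *
  Add: A' → A A

Round 2: Y has alternatives sharing prefix 'L'. Introduce Y': Y → L Y'
  Add: Y' → *
  Add: Y' → Y

No remaining common prefixes — done.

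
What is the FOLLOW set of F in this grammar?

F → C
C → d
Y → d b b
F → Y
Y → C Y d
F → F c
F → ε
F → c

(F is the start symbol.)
{ $, 'c' }

To compute FOLLOW(F), find every occurrence of F on a right-hand side N → α F β: add FIRST(β) \ {ε}, and if β is empty or nullable also add FOLLOW(N). Iterate to a fixed point.

F is the start symbol, so $ ∈ FOLLOW(F).
In F → F c: F is followed by c, add FIRST(c) \ {ε} = { 'c' }

Taking the union: FOLLOW(F) = { $, 'c' }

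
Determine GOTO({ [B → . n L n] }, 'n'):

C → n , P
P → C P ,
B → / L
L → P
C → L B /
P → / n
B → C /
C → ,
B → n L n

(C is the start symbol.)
GOTO(I, 'n') = CLOSURE({ [A → αX.β] : [A → α.Xβ] ∈ I, X = 'n' })

Items with dot before 'n', with the dot advanced:
  [B → . n L n] → [B → n . L n]
Closure of the advanced items:
  [B → n . L n] has the dot before L: add [L → . P]
  [L → . P] has the dot before P: add [P → . C P ,], [P → . / n]
  [P → . C P ,] has the dot before C: add [C → . n , P], [C → . L B /], [C → . ,]

GOTO = { [B → n . L n], [C → . ,], [C → . L B /], [C → . n , P], [L → . P], [P → . / n], [P → . C P ,] }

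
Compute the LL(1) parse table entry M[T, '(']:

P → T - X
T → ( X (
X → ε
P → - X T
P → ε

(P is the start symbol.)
To find M[T, '('], we find productions for T where '(' is in the predict set (PREDICT(N → α) = (FIRST(α) \ {ε}) ∪ (FOLLOW(N) if α ⇒* ε)).

T → ( X (: PREDICT = { '(' }
  '(' is in predict set, so this production goes in M[T, '(']

M[T, '('] = T → ( X (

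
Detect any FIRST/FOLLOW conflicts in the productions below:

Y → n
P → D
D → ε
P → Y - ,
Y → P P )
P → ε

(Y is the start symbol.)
Yes. P → Y '-' ',' with FOLLOW(P) on { ')', 'n' }

A FIRST/FOLLOW conflict occurs when a non-terminal N has a nullable alternative N → β (β ⇒* ε) and another alternative N → α with FIRST(α) ∩ FOLLOW(N) ≠ ∅: on such a lookahead the parser cannot decide between expanding α and letting N vanish via β.

Nullable non-terminals: D, P.
FIRST sets used below: FIRST(D) = { ε }, FIRST(Y) = { ')', 'n' }
D has a nullable alternative but only one production, so nothing to check.

P: nullable alternative(s) P → D, P → ε; FOLLOW(P) = { ')', 'n' }
  P → D: FIRST \ {ε} = { } — disjoint from FOLLOW(P)
  P → Y - ,: FIRST \ {ε} = { ')', 'n' } — overlaps FOLLOW(P) on { ')', 'n' }: CONFLICT
  P → ε: FIRST \ {ε} = { } — disjoint from FOLLOW(P)

Y has no nullable alternative, so no FIRST/FOLLOW check is needed there.

So the grammar has 1 FIRST/FOLLOW conflict (marked CONFLICT above).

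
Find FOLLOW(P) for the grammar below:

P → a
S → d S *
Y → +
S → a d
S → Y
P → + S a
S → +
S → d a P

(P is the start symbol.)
To compute FOLLOW(P), find every occurrence of P on a right-hand side N → α P β: add FIRST(β) \ {ε}, and if β is empty or nullable also add FOLLOW(N). Iterate to a fixed point.

P is the start symbol, so $ ∈ FOLLOW(P).
In S → d a P: P is at the end, add FOLLOW(S)

The FOLLOW sets referred to above (computed the same way, to a fixed point):
  FOLLOW(S) = { '*', 'a' }

Taking the union: FOLLOW(P) = { $, '*', 'a' }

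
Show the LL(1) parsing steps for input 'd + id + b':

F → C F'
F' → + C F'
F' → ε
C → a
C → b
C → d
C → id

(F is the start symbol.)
LL(1) parsing maintains a stack (initially the start symbol over $) and the input. At each step: if the stack top is a terminal, match it against the current input token; if it is a non-terminal N, replace it with the RHS of M[N, lookahead] (the unique production whose predict set contains the lookahead).

Stack is shown with the top on the left.

Stack     Input         Action
------------------------------
F $       d + id + b $  output F → C F'
C F' $    d + id + b $  output C → d
d F' $    d + id + b $  match 'd'
F' $      + id + b $    output F' → + C F'
+ C F' $  + id + b $    match '+'
C F' $    id + b $      output C → id
id F' $   id + b $      match 'id'
F' $      + b $         output F' → + C F'
+ C F' $  + b $         match '+'
C F' $    b $           output C → b
b F' $    b $           match 'b'
F' $      $             output F' → ε
$         $             accept

The string is accepted.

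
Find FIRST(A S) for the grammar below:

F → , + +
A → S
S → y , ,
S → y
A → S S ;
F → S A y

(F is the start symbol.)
FIRST sets of the non-terminals involved (from the grammar, by fixed-point iteration):
  FIRST(A) = { 'y' }

To compute FIRST(A S), process the symbols left to right:
Symbol A is a non-terminal. Add FIRST(A) \ {ε} = { 'y' }
A is not nullable (ε ∉ FIRST(A)), so stop here.
FIRST(A S) = { 'y' }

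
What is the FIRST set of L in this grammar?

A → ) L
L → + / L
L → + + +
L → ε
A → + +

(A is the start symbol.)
From L → + / L:
  - '+' is a terminal: add '+' and stop
From L → + + +:
  - '+' is a terminal: add '+' and stop
From L → ε:
  - ε-production, so ε ∈ FIRST(L)

Collecting: FIRST(L) = { '+', ε }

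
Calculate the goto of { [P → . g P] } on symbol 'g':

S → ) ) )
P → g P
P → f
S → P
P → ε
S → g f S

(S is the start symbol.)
GOTO(I, 'g') = CLOSURE({ [A → αX.β] : [A → α.Xβ] ∈ I, X = 'g' })

Items with dot before 'g', with the dot advanced:
  [P → . g P] → [P → g . P]
Closure of the advanced items:
  [P → g . P] has the dot before P: add [P → . g P], [P → . f], [P → .]

GOTO = { [P → . f], [P → . g P], [P → .], [P → g . P] }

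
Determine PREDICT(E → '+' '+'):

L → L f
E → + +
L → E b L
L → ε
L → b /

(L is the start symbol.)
{ '+' }

PREDICT(E → '+' '+') = (FIRST(RHS) \ {ε}) ∪ (FOLLOW(E) if ε ∈ FIRST(RHS), i.e. RHS ⇒* ε)
FIRST('+' '+') = { '+' }
ε ∉ FIRST('+' '+'), so FOLLOW(E) is not added.
PREDICT(E → '+' '+') = { '+' }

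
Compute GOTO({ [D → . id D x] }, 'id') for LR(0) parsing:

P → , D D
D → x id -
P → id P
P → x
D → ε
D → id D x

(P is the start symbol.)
GOTO(I, 'id') = CLOSURE({ [A → αX.β] : [A → α.Xβ] ∈ I, X = 'id' })

Items with dot before 'id', with the dot advanced:
  [D → . id D x] → [D → id . D x]
Closure of the advanced items:
  [D → id . D x] has the dot before D: add [D → . x id -], [D → .], [D → . id D x]

GOTO = { [D → . id D x], [D → . x id -], [D → .], [D → id . D x] }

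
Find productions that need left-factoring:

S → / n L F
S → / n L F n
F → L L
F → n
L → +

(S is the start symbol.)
Yes, S has productions with common prefix '/ n L F'

Left-factoring is needed when two productions for the same non-terminal
share a common prefix on the right-hand side.

Productions for S:
  S → / n L F
  S → / n L F n
Productions for F:
  F → L L
  F → n

Found common prefix '/ n L F' in productions for S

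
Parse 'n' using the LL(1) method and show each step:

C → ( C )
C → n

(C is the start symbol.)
Stack is shown with the top on the left.

Stack  Input  Action
--------------------
C $    n $    output C → n
n $    n $    match 'n'
$      $      accept

The string is accepted.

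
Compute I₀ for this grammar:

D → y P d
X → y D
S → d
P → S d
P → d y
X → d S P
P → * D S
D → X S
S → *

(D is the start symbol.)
First, augment the grammar with D' → D
I₀ = CLOSURE({ [D' → . D] }):
  [D' → . D] has the dot before D: add [D → . y P d], [D → . X S]
  [D → . X S] has the dot before X: add [X → . y D], [X → . d S P]
No further items can be added.

I₀ = { [D → . X S], [D → . y P d], [D' → . D], [X → . d S P], [X → . y D] }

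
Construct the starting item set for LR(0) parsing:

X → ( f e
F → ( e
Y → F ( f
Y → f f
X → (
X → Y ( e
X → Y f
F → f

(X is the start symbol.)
{ [F → . ( e], [F → . f], [X → . ( f e], [X → . (], [X → . Y ( e], [X → . Y f], [X' → . X], [Y → . F ( f], [Y → . f f] }

First, augment the grammar with X' → X
I₀ = CLOSURE({ [X' → . X] }):
  [X' → . X] has the dot before X: add [X → . ( f e], [X → . (], [X → . Y ( e], [X → . Y f]
  [X → . Y ( e] has the dot before Y: add [Y → . F ( f], [Y → . f f]
  [Y → . F ( f] has the dot before F: add [F → . ( e], [F → . f]
No further items can be added.

I₀ = { [F → . ( e], [F → . f], [X → . ( f e], [X → . (], [X → . Y ( e], [X → . Y f], [X' → . X], [Y → . F ( f], [Y → . f f] }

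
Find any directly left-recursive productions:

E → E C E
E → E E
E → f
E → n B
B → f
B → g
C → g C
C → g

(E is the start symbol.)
E → E C E: LEFT RECURSIVE (starts with E)
E → E E: LEFT RECURSIVE (starts with E)
E → f: starts with f
E → n B: starts with n
B → f: starts with f
B → g: starts with g
C → g C: starts with g
C → g: starts with g

The grammar has direct left recursion on: E.

Answer: Yes, E is left-recursive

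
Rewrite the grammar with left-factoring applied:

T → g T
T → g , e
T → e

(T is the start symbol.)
Left-factoring transforms A → αβ₁ | αβ₂ into A → αA' and A' → β₁ | β₂
(α is the longest common prefix among the alternatives). Repeat until
no nonterminal has two alternatives with a common prefix.

Round 1: T has alternatives sharing prefix 'g'. Introduce T': T → g T'
  Add: T' → T
  Add: T' → , e

No remaining common prefixes — done.

Resulting grammar:
T → g T'
T' → T
T' → , e
T → e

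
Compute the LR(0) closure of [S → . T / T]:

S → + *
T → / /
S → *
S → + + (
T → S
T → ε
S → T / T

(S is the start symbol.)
To compute CLOSURE, for each item [A → α.Bβ] where B is a non-terminal, add [B → .γ] for all productions B → γ; repeat for the newly added items until nothing changes.

Start with: [S → . T / T]
  [S → . T / T] has the dot before T: add [T → . / /], [T → . S], [T → .]
  [T → . S] has the dot before S: add [S → . + *], [S → . *], [S → . + + (]
No further items can be added.

CLOSURE = { [S → . *], [S → . + *], [S → . + + (], [S → . T / T], [T → . / /], [T → . S], [T → .] }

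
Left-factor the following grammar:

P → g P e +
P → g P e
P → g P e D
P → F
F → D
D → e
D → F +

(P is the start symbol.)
P → g P e P'
P' → +
P' → ε
P' → D
P → F
F → D
D → e
D → F +

Left-factoring transforms A → αβ₁ | αβ₂ into A → αA' and A' → β₁ | β₂
(α is the longest common prefix among the alternatives). Repeat until
no nonterminal has two alternatives with a common prefix.

Round 1: P has alternatives sharing prefix 'g P e'. Introduce P': P → g P e P'
  Add: P' → +
  Add: P' → ε
  Add: P' → D

No remaining common prefixes — done.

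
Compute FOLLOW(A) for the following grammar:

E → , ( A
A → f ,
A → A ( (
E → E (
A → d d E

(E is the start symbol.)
To compute FOLLOW(A), find every occurrence of A on a right-hand side N → α A β: add FIRST(β) \ {ε}, and if β is empty or nullable also add FOLLOW(N). Iterate to a fixed point.

In E → , ( A: A is at the end, add FOLLOW(E)
In A → A ( (: A is followed by '(' '(', add FIRST('(' '(') \ {ε} = { '(' }

The FOLLOW sets referred to above (computed the same way, to a fixed point):
  FOLLOW(E) = { $, '(' }

Taking the union: FOLLOW(A) = { $, '(' }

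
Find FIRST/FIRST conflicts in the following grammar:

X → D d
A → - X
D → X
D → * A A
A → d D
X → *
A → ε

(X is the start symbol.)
A FIRST/FIRST conflict occurs when two productions N → α and N → β for the same non-terminal have FIRST(α) ∩ FIRST(β) ≠ ∅ (with ε ∈ FIRST of a nullable right-hand side, so two nullable alternatives also conflict).

FIRST sets of the non-terminals at (or reachable through a nullable prefix from) the front of some alternative:
  FIRST(D) = { '*' }
  FIRST(X) = { '*' }

Productions for X:
  X → D d: FIRST = { '*' }
  X → *: FIRST = { '*' }
Productions for A:
  A → - X: FIRST = { '-' }
  A → d D: FIRST = { 'd' }
  A → ε: FIRST = { ε }
Productions for D:
  D → X: FIRST = { '*' }
  D → * A A: FIRST = { '*' }

Conflict for X: X → D d and X → *
  Overlap: { '*' }
Conflict for D: D → X and D → * A A
  Overlap: { '*' }

Answer: Yes. X → D d / X → '*' on { '*' }; D → X / D → '*' A A on { '*' }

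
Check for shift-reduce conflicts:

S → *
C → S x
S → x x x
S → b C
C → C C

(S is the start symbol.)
A shift-reduce conflict occurs when an LR(0) state has both:
  - a complete (reduce) item [A → α .] (dot at the end), and
  - a shift item [B → β . c γ] (dot before a terminal).

Augment with S' → S and build the canonical LR(0) collection (I0 = CLOSURE({[S' → . S]}), then GOTO on every symbol after a dot until no new states appear). It has 11 states:
  I0: { [S → . *], [S → . b C], [S → . x x x], [S' → . S] }  — shift
  I1: { [S → * .] }  — reduce
  I2: { [S' → S .] }  — accept
  I3: { [C → . C C], [C → . S x], [S → . *], [S → . b C], [S → . x x x], [S → b . C] }  — shift
  I4: { [S → x . x x] }  — shift
  I5: { [S → x x . x] }  — shift
  I6: { [S → x x x .] }  — reduce
  I7: { [C → . C C], [C → . S x], [C → C . C], [S → . *], [S → . b C], [S → . x x x], [S → b C .] }  — shift, reduce
  I8: { [C → S . x] }  — shift
  I9: { [C → S x .] }  — reduce
  I10: { [C → . C C], [C → . S x], [C → C . C], [C → C C .], [S → . *], [S → . b C], [S → . x x x] }  — shift, reduce

I7 contains reduce item [S → b C .] and shift items [S → . *], [S → . b C], [S → . x x x] — shift-reduce conflict.
I10 contains reduce item [C → C C .] and shift items [S → . *], [S → . b C], [S → . x x x] — shift-reduce conflict.

Answer: Yes — I7: [S → b C .] vs [S → . *]; I10: [C → C C .] vs [S → . *]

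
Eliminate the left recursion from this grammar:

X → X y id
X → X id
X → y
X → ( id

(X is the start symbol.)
X → y X'
X → ( id X'
X' → y id X'
X' → id X'
X' → ε

X is directly left-recursive. The standard transformation for
  A → A α₁ | ... | A α_m | β₁ | ... | β_n
is
  A  → β₁ A' | ... | β_n A'
  A' → α₁ A' | ... | α_m A' | ε

X → y becomes X → y X'
X → ( id becomes X → ( id X'
X → X y id becomes X' → y id X'
X → X id becomes X' → id X'
Add X' → ε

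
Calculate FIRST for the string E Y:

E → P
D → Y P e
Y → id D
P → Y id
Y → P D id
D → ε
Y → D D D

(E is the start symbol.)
{ 'id' }

FIRST sets of the non-terminals involved (from the grammar, by fixed-point iteration):
  FIRST(E) = { 'id' }

To compute FIRST(E Y), process the symbols left to right:
Symbol E is a non-terminal. Add FIRST(E) \ {ε} = { 'id' }
E is not nullable (ε ∉ FIRST(E)), so stop here.
FIRST(E Y) = { 'id' }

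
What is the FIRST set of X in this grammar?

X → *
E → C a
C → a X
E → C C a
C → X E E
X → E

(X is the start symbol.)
FIRST sets of the other non-terminals involved (by the same procedure, iterated to a fixed point):
  FIRST(E) = { '*', 'a' }

From X → *:
  - '*' is a terminal: add '*' and stop
From X → E:
  - E is a non-terminal: add FIRST(E) \ {ε} = { '*', 'a' }
    E is not nullable, so stop

Collecting: FIRST(X) = { '*', 'a' }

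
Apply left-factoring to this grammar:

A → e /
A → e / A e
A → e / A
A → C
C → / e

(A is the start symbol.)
Left-factoring transforms A → αβ₁ | αβ₂ into A → αA' and A' → β₁ | β₂
(α is the longest common prefix among the alternatives). Repeat until
no nonterminal has two alternatives with a common prefix.

Round 1: A has alternatives sharing prefix 'e /'. Introduce A': A → e / A'
  Add: A' → ε
  Add: A' → A e
  Add: A' → A

Round 2: A' has alternatives sharing prefix 'A'. Introduce A'': A' → A A''
  Add: A'' → e
  Add: A'' → ε

No remaining common prefixes — done.

Resulting grammar:
A → e / A'
A' → ε
A' → A A''
A'' → e
A'' → ε
A → C
C → / e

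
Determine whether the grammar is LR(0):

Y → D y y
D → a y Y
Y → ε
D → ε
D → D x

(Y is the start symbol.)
A grammar is LR(0) if no state in the canonical LR(0) collection has:
  - both a shift item (dot before a terminal) and a complete item (shift-reduce conflict), or
  - two or more complete items (reduce-reduce conflict; the accept item [Y' → Y .] counts as a complete item here).

Augment with Y' → Y and build the canonical LR(0) collection (I0 = CLOSURE({[Y' → . Y]}), then GOTO on every symbol after a dot until no new states appear). It has 9 states:
  I0: { [D → . D x], [D → . a y Y], [D → .], [Y → . D y y], [Y → .], [Y' → . Y] }  — shift, 2 reduces
  I1: { [D → D . x], [Y → D . y y] }  — shift
  I2: { [Y' → Y .] }  — accept
  I3: { [D → a . y Y] }  — shift
  I4: { [D → . D x], [D → . a y Y], [D → .], [D → a y . Y], [Y → . D y y], [Y → .] }  — shift, 2 reduces
  I5: { [D → a y Y .] }  — reduce
  I6: { [D → D x .] }  — reduce
  I7: { [Y → D y . y] }  — shift
  I8: { [Y → D y y .] }  — reduce

Conflict in state I0:
  Shift-reduce conflict between [D → .] and [D → . a y Y]
So the grammar is NOT LR(0).

Answer: No. Shift-reduce conflict between [D → .] and [D → . a y Y]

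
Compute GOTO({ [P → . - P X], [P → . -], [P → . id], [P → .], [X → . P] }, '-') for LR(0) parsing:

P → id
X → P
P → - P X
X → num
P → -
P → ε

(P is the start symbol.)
{ [P → - . P X], [P → - .], [P → . - P X], [P → . -], [P → . id], [P → .] }

GOTO(I, '-') = CLOSURE({ [A → αX.β] : [A → α.Xβ] ∈ I, X = '-' })

Items with dot before '-', with the dot advanced:
  [P → . -] → [P → - .]
  [P → . - P X] → [P → - . P X]
Closure of the advanced items:
  [P → - . P X] has the dot before P: add [P → . id], [P → . - P X], [P → . -], [P → .]

GOTO = { [P → - . P X], [P → - .], [P → . - P X], [P → . -], [P → . id], [P → .] }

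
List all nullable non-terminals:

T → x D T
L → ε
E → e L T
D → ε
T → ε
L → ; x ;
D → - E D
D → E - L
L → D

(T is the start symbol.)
A non-terminal is nullable if it can derive ε (the empty string): either it has an ε-production, or it has a production whose right-hand side consists entirely of nullable non-terminals.

ε-productions: L → ε, D → ε, T → ε
So L, D, T are immediately nullable.
No further non-terminal can be added: every production for the remaining non-terminals contains a terminal or a non-nullable non-terminal.
Nullable = { 'D', 'L', 'T' }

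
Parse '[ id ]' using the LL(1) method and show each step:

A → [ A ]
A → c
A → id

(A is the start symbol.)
LL(1) parsing maintains a stack (initially the start symbol over $) and the input. At each step: if the stack top is a terminal, match it against the current input token; if it is a non-terminal N, replace it with the RHS of M[N, lookahead] (the unique production whose predict set contains the lookahead).

Stack is shown with the top on the left.

Stack    Input     Action
-------------------------
A $      [ id ] $  output A → [ A ]
[ A ] $  [ id ] $  match '['
A ] $    id ] $    output A → id
id ] $   id ] $    match 'id'
] $      ] $       match ']'
$        $         accept

The string is accepted.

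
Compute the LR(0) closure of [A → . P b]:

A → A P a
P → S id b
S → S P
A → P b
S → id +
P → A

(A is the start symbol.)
{ [A → . A P a], [A → . P b], [P → . A], [P → . S id b], [S → . S P], [S → . id +] }

Start with: [A → . P b]
  [A → . P b] has the dot before P: add [P → . S id b], [P → . A]
  [P → . S id b] has the dot before S: add [S → . S P], [S → . id +]
  [P → . A] has the dot before A: add [A → . A P a]
No further items can be added.

CLOSURE = { [A → . A P a], [A → . P b], [P → . A], [P → . S id b], [S → . S P], [S → . id +] }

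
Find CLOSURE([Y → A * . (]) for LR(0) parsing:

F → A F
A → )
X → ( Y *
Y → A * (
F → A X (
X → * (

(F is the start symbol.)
{ [Y → A * . (] }

To compute CLOSURE, for each item [A → α.Bβ] where B is a non-terminal, add [B → .γ] for all productions B → γ; repeat for the newly added items until nothing changes.

Start with: [Y → A * . (]
The dot precedes the terminal '(', so nothing is added.

CLOSURE = { [Y → A * . (] }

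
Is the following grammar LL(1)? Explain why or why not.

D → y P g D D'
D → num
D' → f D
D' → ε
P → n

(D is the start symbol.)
A grammar is LL(1) if for each non-terminal N with multiple productions, the predict sets of those productions are pairwise disjoint, where PREDICT(N → α) = (FIRST(α) \ {ε}) ∪ (FOLLOW(N) if α ⇒* ε).

Relevant sets:
  FOLLOW(D') = { $, 'f' }

For D:
  PREDICT(D → y P g D D') = { 'y' }
  PREDICT(D → num) = { 'num' }
For D':
  PREDICT(D' → f D) = { 'f' }
  PREDICT(D' → ε) = { $, 'f' }
P has a single production, so nothing to check there.

Conflict found: Predict set conflict for D': { 'f' }
The grammar is NOT LL(1).

Answer: No. Predict set conflict for D': { 'f' }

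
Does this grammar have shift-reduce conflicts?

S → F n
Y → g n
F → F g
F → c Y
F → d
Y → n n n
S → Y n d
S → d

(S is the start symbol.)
No shift-reduce conflicts

A shift-reduce conflict occurs when an LR(0) state has both:
  - a complete (reduce) item [A → α .] (dot at the end), and
  - a shift item [B → β . c γ] (dot before a terminal).

Augment with S' → S and build the canonical LR(0) collection (I0 = CLOSURE({[S' → . S]}), then GOTO on every symbol after a dot until no new states appear). It has 16 states:
  I0: { [F → . F g], [F → . c Y], [F → . d], [S → . F n], [S → . Y n d], [S → . d], [S' → . S], [Y → . g n], [Y → . n n n] }  — shift
  I1: { [F → F . g], [S → F . n] }  — shift
  I2: { [S' → S .] }  — accept
  I3: { [S → Y . n d] }  — shift
  I4: { [F → c . Y], [Y → . g n], [Y → . n n n] }  — shift
  I5: { [F → d .], [S → d .] }  — 2 reduces
  I6: { [Y → g . n] }  — shift
  I7: { [Y → n . n n] }  — shift
  I8: { [Y → n n . n] }  — shift
  I9: { [Y → n n n .] }  — reduce
  I10: { [Y → g n .] }  — reduce
  I11: { [F → c Y .] }  — reduce
  I12: { [S → Y n . d] }  — shift
  I13: { [S → Y n d .] }  — reduce
  I14: { [F → F g .] }  — reduce
  I15: { [S → F n .] }  — reduce

No state contains both a complete item and a shift item.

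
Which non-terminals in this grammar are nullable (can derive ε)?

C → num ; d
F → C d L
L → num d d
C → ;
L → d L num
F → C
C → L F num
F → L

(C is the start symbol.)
There are no ε-productions, so no non-terminal can derive ε.
No non-terminals are nullable.

Answer: None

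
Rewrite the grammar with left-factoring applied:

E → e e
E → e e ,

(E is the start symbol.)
E → e e E'
E' → ε
E' → ,

Left-factoring transforms A → αβ₁ | αβ₂ into A → αA' and A' → β₁ | β₂
(α is the longest common prefix among the alternatives). Repeat until
no nonterminal has two alternatives with a common prefix.

Round 1: E has alternatives sharing prefix 'e e'. Introduce E': E → e e E'
  Add: E' → ε
  Add: E' → ,

No remaining common prefixes — done.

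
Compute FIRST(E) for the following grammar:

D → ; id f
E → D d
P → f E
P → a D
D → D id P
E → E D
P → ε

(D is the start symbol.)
To compute FIRST(E), examine every production with E on the left-hand side, reading each right-hand side left to right until a non-nullable symbol is reached.

FIRST sets of the other non-terminals involved (by the same procedure, iterated to a fixed point):
  FIRST(D) = { ';' }

From E → D d:
  - D is a non-terminal: add FIRST(D) \ {ε} = { ';' }
    D is not nullable, so stop
From E → E D:
  - E is the symbol being defined: contributes nothing new
    E is not nullable, so stop

Collecting: FIRST(E) = { ';' }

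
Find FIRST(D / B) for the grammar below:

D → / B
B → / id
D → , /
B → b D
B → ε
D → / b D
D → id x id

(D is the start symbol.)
{ ',', '/', 'id' }

FIRST sets of the non-terminals involved (from the grammar, by fixed-point iteration):
  FIRST(D) = { ',', '/', 'id' }

To compute FIRST(D / B), process the symbols left to right:
Symbol D is a non-terminal. Add FIRST(D) \ {ε} = { ',', '/', 'id' }
D is not nullable (ε ∉ FIRST(D)), so stop here.
FIRST(D / B) = { ',', '/', 'id' }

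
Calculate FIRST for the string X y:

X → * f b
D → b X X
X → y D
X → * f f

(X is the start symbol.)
{ '*', 'y' }

FIRST sets of the non-terminals involved (from the grammar, by fixed-point iteration):
  FIRST(X) = { '*', 'y' }

To compute FIRST(X y), process the symbols left to right:
Symbol X is a non-terminal. Add FIRST(X) \ {ε} = { '*', 'y' }
X is not nullable (ε ∉ FIRST(X)), so stop here.
FIRST(X y) = { '*', 'y' }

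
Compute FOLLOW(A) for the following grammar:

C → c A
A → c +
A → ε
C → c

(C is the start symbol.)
In C → c A: A is at the end, add FOLLOW(C)

The FOLLOW sets referred to above (computed the same way, to a fixed point):
  FOLLOW(C) = { $ }

Taking the union: FOLLOW(A) = { $ }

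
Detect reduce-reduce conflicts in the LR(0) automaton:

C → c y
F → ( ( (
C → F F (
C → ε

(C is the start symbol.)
No reduce-reduce conflicts

A reduce-reduce conflict occurs when an LR(0) state has two complete items [A → α .] and [B → β .] — both call for a reduction, and with no lookahead the parser cannot choose between them.

Augment with C' → C and build the canonical LR(0) collection (I0 = CLOSURE({[C' → . C]}), then GOTO on every symbol after a dot until no new states appear). It has 10 states:
  I0: { [C → . F F (], [C → . c y], [C → .], [C' → . C], [F → . ( ( (] }  — shift, reduce
  I1: { [F → ( . ( (] }  — shift
  I2: { [C' → C .] }  — accept
  I3: { [C → F . F (], [F → . ( ( (] }  — shift
  I4: { [C → c . y] }  — shift
  I5: { [C → c y .] }  — reduce
  I6: { [C → F F . (] }  — shift
  I7: { [C → F F ( .] }  — reduce
  I8: { [F → ( ( . (] }  — shift
  I9: { [F → ( ( ( .] }  — reduce

No state contains more than one complete item.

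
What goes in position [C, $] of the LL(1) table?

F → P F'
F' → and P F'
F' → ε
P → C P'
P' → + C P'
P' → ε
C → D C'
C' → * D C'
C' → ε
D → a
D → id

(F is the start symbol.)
Empty (error entry)

To find M[C, $], we find productions for C where $ is in the predict set (PREDICT(N → α) = (FIRST(α) \ {ε}) ∪ (FOLLOW(N) if α ⇒* ε)).

Relevant sets:
  FIRST(D) = { 'a', 'id' }

C → D C': PREDICT = { 'a', 'id' }

M[C, $] is empty (no production applies)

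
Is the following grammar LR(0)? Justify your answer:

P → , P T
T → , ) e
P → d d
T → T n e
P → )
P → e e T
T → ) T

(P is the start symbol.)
No. Shift-reduce conflict between [P → e e T .] and [T → T . n e]

Augment with P' → P and build the canonical LR(0) collection (I0 = CLOSURE({[P' → . P]}), then GOTO on every symbol after a dot until no new states appear). It has 18 states:
  I0: { [P → . )], [P → . , P T], [P → . d d], [P → . e e T], [P' → . P] }  — shift
  I1: { [P → ) .] }  — reduce
  I2: { [P → , . P T], [P → . )], [P → . , P T], [P → . d d], [P → . e e T] }  — shift
  I3: { [P' → P .] }  — accept
  I4: { [P → d . d] }  — shift
  I5: { [P → e . e T] }  — shift
  I6: { [P → e e . T], [T → . ) T], [T → . , ) e], [T → . T n e] }  — shift
  I7: { [T → ) . T], [T → . ) T], [T → . , ) e], [T → . T n e] }  — shift
  I8: { [T → , . ) e] }  — shift
  I9: { [P → e e T .], [T → T . n e] }  — shift, reduce
  I10: { [T → T n . e] }  — shift
  I11: { [T → T n e .] }  — reduce
  I12: { [T → , ) . e] }  — shift
  I13: { [T → , ) e .] }  — reduce
  I14: { [T → ) T .], [T → T . n e] }  — shift, reduce
  I15: { [P → d d .] }  — reduce
  I16: { [P → , P . T], [T → . ) T], [T → . , ) e], [T → . T n e] }  — shift
  I17: { [P → , P T .], [T → T . n e] }  — shift, reduce

Conflict in state I9:
  Shift-reduce conflict between [P → e e T .] and [T → T . n e]
So the grammar is NOT LR(0).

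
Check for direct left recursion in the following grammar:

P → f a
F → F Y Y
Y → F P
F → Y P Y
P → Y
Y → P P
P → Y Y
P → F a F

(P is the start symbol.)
Direct left recursion occurs when N → N α for some non-terminal N (the right-hand side begins with the left-hand side itself).

P → f a: starts with f
F → F Y Y: LEFT RECURSIVE (starts with F)
Y → F P: starts with F
F → Y P Y: starts with Y
P → Y: starts with Y
Y → P P: starts with P
P → Y Y: starts with Y
P → F a F: starts with F

The grammar has direct left recursion on: F.

Answer: Yes, F is left-recursive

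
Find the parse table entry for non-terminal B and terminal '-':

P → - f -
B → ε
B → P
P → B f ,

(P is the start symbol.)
B → P

To find M[B, '-'], we find productions for B where '-' is in the predict set (PREDICT(N → α) = (FIRST(α) \ {ε}) ∪ (FOLLOW(N) if α ⇒* ε)).

Relevant sets:
  FIRST(P) = { '-', 'f' }
  FOLLOW(B) = { 'f' }

B → ε: PREDICT = { 'f' }
B → P: PREDICT = { '-', 'f' }
  '-' is in predict set, so this production goes in M[B, '-']

M[B, '-'] = B → P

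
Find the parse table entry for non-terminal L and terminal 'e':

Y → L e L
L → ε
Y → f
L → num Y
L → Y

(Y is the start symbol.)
L → ε, L → Y

To find M[L, 'e'], we find productions for L where 'e' is in the predict set (PREDICT(N → α) = (FIRST(α) \ {ε}) ∪ (FOLLOW(N) if α ⇒* ε)).

Relevant sets:
  FIRST(Y) = { 'e', 'f', 'num' }
  FOLLOW(L) = { $, 'e' }

L → ε: PREDICT = { $, 'e' }
  'e' is in predict set, so this production goes in M[L, 'e']
L → num Y: PREDICT = { 'num' }
L → Y: PREDICT = { 'e', 'f', 'num' }
  'e' is in predict set, so this production goes in M[L, 'e']

M[L, 'e'] = L → ε, L → Y  (a multiply-defined cell — the grammar is not LL(1))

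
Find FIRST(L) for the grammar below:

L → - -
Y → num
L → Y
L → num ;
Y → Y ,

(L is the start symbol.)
{ '-', 'num' }

FIRST sets of the other non-terminals involved (by the same procedure, iterated to a fixed point):
  FIRST(Y) = { 'num' }

From L → - -:
  - '-' is a terminal: add '-' and stop
From L → Y:
  - Y is a non-terminal: add FIRST(Y) \ {ε} = { 'num' }
    Y is not nullable, so stop
From L → num ;:
  - num is a terminal: add 'num' and stop

Collecting: FIRST(L) = { '-', 'num' }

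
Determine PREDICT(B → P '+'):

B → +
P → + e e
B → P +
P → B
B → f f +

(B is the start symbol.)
PREDICT(B → P '+') = (FIRST(RHS) \ {ε}) ∪ (FOLLOW(B) if ε ∈ FIRST(RHS), i.e. RHS ⇒* ε)
FIRST(P) = { '+', 'f' }
FIRST(P '+') = { '+', 'f' }
ε ∉ FIRST(P '+'), so FOLLOW(B) is not added.
PREDICT(B → P '+') = { '+', 'f' }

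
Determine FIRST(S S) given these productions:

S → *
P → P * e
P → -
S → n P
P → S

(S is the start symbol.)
{ '*', 'n' }

FIRST sets of the non-terminals involved (from the grammar, by fixed-point iteration):
  FIRST(S) = { '*', 'n' }

To compute FIRST(S S), process the symbols left to right:
Symbol S is a non-terminal. Add FIRST(S) \ {ε} = { '*', 'n' }
S is not nullable (ε ∉ FIRST(S)), so stop here.
FIRST(S S) = { '*', 'n' }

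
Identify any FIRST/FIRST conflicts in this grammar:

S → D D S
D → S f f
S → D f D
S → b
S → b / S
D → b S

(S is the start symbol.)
Yes. S → D D S / S → D f D on { 'b' }; S → D D S / S → b on { 'b' }; S → D D S / S → b '/' S on { 'b' }; S → D f D / S → b on { 'b' }; S → D f D / S → b '/' S on { 'b' }; S → b / S → b '/' S on { 'b' }; D → S f f / D → b S on { 'b' }

FIRST sets of the non-terminals at (or reachable through a nullable prefix from) the front of some alternative:
  FIRST(D) = { 'b' }
  FIRST(S) = { 'b' }

Productions for S:
  S → D D S: FIRST = { 'b' }
  S → D f D: FIRST = { 'b' }
  S → b: FIRST = { 'b' }
  S → b / S: FIRST = { 'b' }
Productions for D:
  D → S f f: FIRST = { 'b' }
  D → b S: FIRST = { 'b' }

Conflict for S: S → D D S and S → D f D
  Overlap: { 'b' }
Conflict for S: S → D D S and S → b
  Overlap: { 'b' }
Conflict for S: S → D D S and S → b / S
  Overlap: { 'b' }
Conflict for S: S → D f D and S → b
  Overlap: { 'b' }
Conflict for S: S → D f D and S → b / S
  Overlap: { 'b' }
Conflict for S: S → b and S → b / S
  Overlap: { 'b' }
Conflict for D: D → S f f and D → b S
  Overlap: { 'b' }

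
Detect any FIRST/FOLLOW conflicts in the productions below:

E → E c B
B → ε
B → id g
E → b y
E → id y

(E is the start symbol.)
No FIRST/FOLLOW conflicts.

A FIRST/FOLLOW conflict occurs when a non-terminal N has a nullable alternative N → β (β ⇒* ε) and another alternative N → α with FIRST(α) ∩ FOLLOW(N) ≠ ∅: on such a lookahead the parser cannot decide between expanding α and letting N vanish via β.

Nullable non-terminals: B.

B: nullable alternative(s) B → ε; FOLLOW(B) = { $, 'c' }
  B → ε: FIRST \ {ε} = { } — this is the only nullable alternative, skip
  B → id g: FIRST \ {ε} = { 'id' } — disjoint from FOLLOW(B)

E has no nullable alternative, so no FIRST/FOLLOW check is needed there.

No FIRST/FOLLOW conflicts found.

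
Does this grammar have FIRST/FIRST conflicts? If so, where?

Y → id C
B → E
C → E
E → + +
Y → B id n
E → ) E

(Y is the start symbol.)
FIRST sets of the non-terminals at (or reachable through a nullable prefix from) the front of some alternative:
  FIRST(B) = { ')', '+' }

Productions for Y:
  Y → id C: FIRST = { 'id' }
  Y → B id n: FIRST = { ')', '+' }
Productions for E:
  E → + +: FIRST = { '+' }
  E → ) E: FIRST = { ')' }
B, C have only one production, so no FIRST/FIRST conflict is possible there.

All alternatives of each non-terminal have pairwise disjoint FIRST sets.

Answer: No FIRST/FIRST conflicts.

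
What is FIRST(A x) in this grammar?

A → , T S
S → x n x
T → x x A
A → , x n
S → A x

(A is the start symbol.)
FIRST sets of the non-terminals involved (from the grammar, by fixed-point iteration):
  FIRST(A) = { ',' }

To compute FIRST(A x), process the symbols left to right:
Symbol A is a non-terminal. Add FIRST(A) \ {ε} = { ',' }
A is not nullable (ε ∉ FIRST(A)), so stop here.
FIRST(A x) = { ',' }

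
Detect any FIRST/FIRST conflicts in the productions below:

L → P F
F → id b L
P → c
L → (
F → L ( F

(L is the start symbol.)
No FIRST/FIRST conflicts.

FIRST sets of the non-terminals at (or reachable through a nullable prefix from) the front of some alternative:
  FIRST(P) = { 'c' }
  FIRST(L) = { '(', 'c' }

Productions for L:
  L → P F: FIRST = { 'c' }
  L → (: FIRST = { '(' }
Productions for F:
  F → id b L: FIRST = { 'id' }
  F → L ( F: FIRST = { '(', 'c' }
P has only one production, so no FIRST/FIRST conflict is possible there.

All alternatives of each non-terminal have pairwise disjoint FIRST sets.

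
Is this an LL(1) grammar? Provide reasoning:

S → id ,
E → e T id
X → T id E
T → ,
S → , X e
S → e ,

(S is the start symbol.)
A grammar is LL(1) if for each non-terminal N with multiple productions, the predict sets of those productions are pairwise disjoint, where PREDICT(N → α) = (FIRST(α) \ {ε}) ∪ (FOLLOW(N) if α ⇒* ε).

For S:
  PREDICT(S → id ',') = { 'id' }
  PREDICT(S → ',' X e) = { ',' }
  PREDICT(S → e ',') = { 'e' }
E, X, T have a single production, so nothing to check there.

All predict sets are disjoint. The grammar IS LL(1).

Answer: Yes, the grammar is LL(1).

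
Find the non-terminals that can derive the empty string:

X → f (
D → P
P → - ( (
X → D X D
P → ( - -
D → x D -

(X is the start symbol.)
None

A non-terminal is nullable if it can derive ε (the empty string): either it has an ε-production, or it has a production whose right-hand side consists entirely of nullable non-terminals.

There are no ε-productions, so no non-terminal can derive ε.
No non-terminals are nullable.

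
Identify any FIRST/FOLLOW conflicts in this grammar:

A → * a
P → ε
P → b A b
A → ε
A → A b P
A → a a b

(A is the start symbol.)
Nullable non-terminals: A, P.
FIRST sets used below: FIRST(A) = { '*', 'a', 'b', ε }

A: nullable alternative(s) A → ε; FOLLOW(A) = { $, 'b' }
  A → * a: FIRST \ {ε} = { '*' } — disjoint from FOLLOW(A)
  A → ε: FIRST \ {ε} = { } — this is the only nullable alternative, skip
  A → A b P: FIRST \ {ε} = { '*', 'a', 'b' } — overlaps FOLLOW(A) on { 'b' }: CONFLICT
  A → a a b: FIRST \ {ε} = { 'a' } — disjoint from FOLLOW(A)

P: nullable alternative(s) P → ε; FOLLOW(P) = { $, 'b' }
  P → ε: FIRST \ {ε} = { } — this is the only nullable alternative, skip
  P → b A b: FIRST \ {ε} = { 'b' } — overlaps FOLLOW(P) on { 'b' }: CONFLICT

So the grammar has 2 FIRST/FOLLOW conflicts (marked CONFLICT above).

Answer: Yes. A → A b P with FOLLOW(A) on { 'b' }; P → b A b with FOLLOW(P) on { 'b' }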